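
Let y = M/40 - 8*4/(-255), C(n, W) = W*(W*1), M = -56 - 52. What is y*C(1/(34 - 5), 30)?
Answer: -39390/17 ≈ -2317.1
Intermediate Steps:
M = -108
C(n, W) = W² (C(n, W) = W*W = W²)
y = -1313/510 (y = -108/40 - 8*4/(-255) = -108*1/40 - 32*(-1/255) = -27/10 + 32/255 = -1313/510 ≈ -2.5745)
y*C(1/(34 - 5), 30) = -1313/510*30² = -1313/510*900 = -39390/17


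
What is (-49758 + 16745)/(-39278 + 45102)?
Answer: -33013/5824 ≈ -5.6684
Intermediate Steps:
(-49758 + 16745)/(-39278 + 45102) = -33013/5824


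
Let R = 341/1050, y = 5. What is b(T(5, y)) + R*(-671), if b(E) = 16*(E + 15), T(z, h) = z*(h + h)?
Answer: 863189/1050 ≈ 822.08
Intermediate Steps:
T(z, h) = 2*h*z (T(z, h) = z*(2*h) = 2*h*z)
R = 341/1050 (R = 341*(1/1050) = 341/1050 ≈ 0.32476)
b(E) = 240 + 16*E (b(E) = 16*(15 + E) = 240 + 16*E)
b(T(5, y)) + R*(-671) = (240 + 16*(2*5*5)) + (341/1050)*(-671) = (240 + 16*50) - 228811/1050 = (240 + 800) - 228811/1050 = 1040 - 228811/1050 = 863189/1050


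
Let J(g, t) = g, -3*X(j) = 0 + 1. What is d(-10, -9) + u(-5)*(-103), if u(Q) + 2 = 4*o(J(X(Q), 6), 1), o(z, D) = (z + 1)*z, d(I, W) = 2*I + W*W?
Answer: 3227/9 ≈ 358.56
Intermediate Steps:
X(j) = -⅓ (X(j) = -(0 + 1)/3 = -⅓*1 = -⅓)
d(I, W) = W² + 2*I (d(I, W) = 2*I + W² = W² + 2*I)
o(z, D) = z*(1 + z) (o(z, D) = (1 + z)*z = z*(1 + z))
u(Q) = -26/9 (u(Q) = -2 + 4*(-(1 - ⅓)/3) = -2 + 4*(-⅓*⅔) = -2 + 4*(-2/9) = -2 - 8/9 = -26/9)
d(-10, -9) + u(-5)*(-103) = ((-9)² + 2*(-10)) - 26/9*(-103) = (81 - 20) + 2678/9 = 61 + 2678/9 = 3227/9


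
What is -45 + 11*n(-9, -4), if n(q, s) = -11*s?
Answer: 439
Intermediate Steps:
-45 + 11*n(-9, -4) = -45 + 11*(-11*(-4)) = -45 + 11*44 = -45 + 484 = 439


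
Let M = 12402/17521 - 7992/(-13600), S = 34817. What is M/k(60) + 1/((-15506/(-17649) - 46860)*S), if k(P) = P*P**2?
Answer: 1668117469470073007/278158877560429269600000 ≈ 5.9970e-6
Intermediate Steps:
k(P) = P**3
M = 38586879/29785700 (M = 12402*(1/17521) - 7992*(-1/13600) = 12402/17521 + 999/1700 = 38586879/29785700 ≈ 1.2955)
M/k(60) + 1/((-15506/(-17649) - 46860)*S) = 38586879/(29785700*(60**3)) + 1/(-15506/(-17649) - 46860*34817) = (38586879/29785700)/216000 + (1/34817)/(-15506*(-1/17649) - 46860) = (38586879/29785700)*(1/216000) + (1/34817)/(15506/17649 - 46860) = 4287431/714856800000 + (1/34817)/(-827016634/17649) = 4287431/714856800000 - 17649/827016634*1/34817 = 4287431/714856800000 - 477/778222652594 = 1668117469470073007/278158877560429269600000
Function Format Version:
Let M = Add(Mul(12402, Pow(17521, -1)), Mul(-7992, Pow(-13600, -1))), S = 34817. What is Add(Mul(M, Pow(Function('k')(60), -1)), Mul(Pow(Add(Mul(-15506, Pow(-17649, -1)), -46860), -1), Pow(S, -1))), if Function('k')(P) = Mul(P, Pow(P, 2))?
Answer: Rational(1668117469470073007, 278158877560429269600000) ≈ 5.9970e-6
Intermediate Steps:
Function('k')(P) = Pow(P, 3)
M = Rational(38586879, 29785700) (M = Add(Mul(12402, Rational(1, 17521)), Mul(-7992, Rational(-1, 13600))) = Add(Rational(12402, 17521), Rational(999, 1700)) = Rational(38586879, 29785700) ≈ 1.2955)
Add(Mul(M, Pow(Function('k')(60), -1)), Mul(Pow(Add(Mul(-15506, Pow(-17649, -1)), -46860), -1), Pow(S, -1))) = Add(Mul(Rational(38586879, 29785700), Pow(Pow(60, 3), -1)), Mul(Pow(Add(Mul(-15506, Pow(-17649, -1)), -46860), -1), Pow(34817, -1))) = Add(Mul(Rational(38586879, 29785700), Pow(216000, -1)), Mul(Pow(Add(Mul(-15506, Rational(-1, 17649)), -46860), -1), Rational(1, 34817))) = Add(Mul(Rational(38586879, 29785700), Rational(1, 216000)), Mul(Pow(Add(Rational(15506, 17649), -46860), -1), Rational(1, 34817))) = Add(Rational(4287431, 714856800000), Mul(Pow(Rational(-827016634, 17649), -1), Rational(1, 34817))) = Add(Rational(4287431, 714856800000), Mul(Rational(-17649, 827016634), Rational(1, 34817))) = Add(Rational(4287431, 714856800000), Rational(-477, 778222652594)) = Rational(1668117469470073007, 278158877560429269600000)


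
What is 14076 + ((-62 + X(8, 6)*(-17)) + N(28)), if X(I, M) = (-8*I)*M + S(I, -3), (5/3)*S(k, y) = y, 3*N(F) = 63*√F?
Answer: 102863/5 + 42*√7 ≈ 20684.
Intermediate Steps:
N(F) = 21*√F (N(F) = (63*√F)/3 = 21*√F)
S(k, y) = 3*y/5
X(I, M) = -9/5 - 8*I*M (X(I, M) = (-8*I)*M + (⅗)*(-3) = -8*I*M - 9/5 = -9/5 - 8*I*M)
14076 + ((-62 + X(8, 6)*(-17)) + N(28)) = 14076 + ((-62 + (-9/5 - 8*8*6)*(-17)) + 21*√28) = 14076 + ((-62 + (-9/5 - 384)*(-17)) + 21*(2*√7)) = 14076 + ((-62 - 1929/5*(-17)) + 42*√7) = 14076 + ((-62 + 32793/5) + 42*√7) = 14076 + (32483/5 + 42*√7) = 102863/5 + 42*√7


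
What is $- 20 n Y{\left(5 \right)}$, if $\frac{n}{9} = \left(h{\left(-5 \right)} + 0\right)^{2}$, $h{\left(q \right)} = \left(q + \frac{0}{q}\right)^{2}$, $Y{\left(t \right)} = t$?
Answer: $-562500$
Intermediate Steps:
$h{\left(q \right)} = q^{2}$ ($h{\left(q \right)} = \left(q + 0\right)^{2} = q^{2}$)
$n = 5625$ ($n = 9 \left(\left(-5\right)^{2} + 0\right)^{2} = 9 \left(25 + 0\right)^{2} = 9 \cdot 25^{2} = 9 \cdot 625 = 5625$)
$- 20 n Y{\left(5 \right)} = \left(-20\right) 5625 \cdot 5 = \left(-112500\right) 5 = -562500$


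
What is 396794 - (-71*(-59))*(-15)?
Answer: 459629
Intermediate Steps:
396794 - (-71*(-59))*(-15) = 396794 - 4189*(-15) = 396794 - 1*(-62835) = 396794 + 62835 = 459629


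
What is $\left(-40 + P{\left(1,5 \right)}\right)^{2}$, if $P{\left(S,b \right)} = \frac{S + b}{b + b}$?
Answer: $\frac{38809}{25} \approx 1552.4$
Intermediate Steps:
$P{\left(S,b \right)} = \frac{S + b}{2 b}$
$\left(-40 + P{\left(1,5 \right)}\right)^{2} = \left(-40 + \frac{1 + 5}{2 \cdot 5}\right)^{2} = \left(-40 + \frac{1}{2} \cdot \frac{1}{5} \cdot 6\right)^{2} = \left(-40 + \frac{3}{5}\right)^{2} = \left(- \frac{197}{5}\right)^{2} = \frac{38809}{25}$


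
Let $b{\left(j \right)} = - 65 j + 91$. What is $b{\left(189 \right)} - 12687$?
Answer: $-24881$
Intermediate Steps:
$b{\left(j \right)} = 91 - 65 j$
$b{\left(189 \right)} - 12687 = \left(91 - 12285\right) - 12687 = -12194 - 12687 = -24881$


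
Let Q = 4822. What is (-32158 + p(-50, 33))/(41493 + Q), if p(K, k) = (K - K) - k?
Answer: -32191/46315 ≈ -0.69504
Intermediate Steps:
p(K, k) = -k (p(K, k) = 0 - k = -k)
(-32158 + p(-50, 33))/(41493 + Q) = (-32158 - 1*33)/(41493 + 4822) = (-32158 - 33)/46315 = -32191*1/46315 = -32191/46315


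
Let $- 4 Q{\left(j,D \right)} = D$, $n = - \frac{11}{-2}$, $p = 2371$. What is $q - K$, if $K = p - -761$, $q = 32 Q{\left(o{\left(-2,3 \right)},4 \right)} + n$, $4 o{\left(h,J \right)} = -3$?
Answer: $- \frac{6317}{2} \approx -3158.5$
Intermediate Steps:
$n = \frac{11}{2}$ ($n = \left(-11\right) \left(- \frac{1}{2}\right) = \frac{11}{2} \approx 5.5$)
$o{\left(h,J \right)} = - \frac{3}{4}$ ($o{\left(h,J \right)} = \frac{1}{4} \left(-3\right) = - \frac{3}{4}$)
$Q{\left(j,D \right)} = - \frac{D}{4}$
$q = - \frac{53}{2}$ ($q = 32 \left(\left(- \frac{1}{4}\right) 4\right) + \frac{11}{2} = 32 \left(-1\right) + \frac{11}{2} = -32 + \frac{11}{2} = - \frac{53}{2} \approx -26.5$)
$K = 3132$ ($K = 2371 - -761 = 2371 + 761 = 3132$)
$q - K = - \frac{53}{2} - 3132 = - \frac{6317}{2}$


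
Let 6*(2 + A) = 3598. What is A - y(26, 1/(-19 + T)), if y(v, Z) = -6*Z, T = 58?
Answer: 23315/39 ≈ 597.82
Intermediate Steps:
A = 1793/3 (A = -2 + (⅙)*3598 = -2 + 1799/3 = 1793/3 ≈ 597.67)
A - y(26, 1/(-19 + T)) = 1793/3 - (-6)/(-19 + 58) = 1793/3 - (-6)/39 = 1793/3 - 1*(-2/13) = 1793/3 + 2/13 = 23315/39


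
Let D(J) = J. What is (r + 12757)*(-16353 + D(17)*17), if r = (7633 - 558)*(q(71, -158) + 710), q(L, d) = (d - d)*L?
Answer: -80898416448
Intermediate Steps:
q(L, d) = 0 (q(L, d) = 0*L = 0)
r = 5023250 (r = (7633 - 558)*(0 + 710) = 7075*710 = 5023250)
(r + 12757)*(-16353 + D(17)*17) = (5023250 + 12757)*(-16353 + 17*17) = 5036007*(-16353 + 289) = 5036007*(-16064) = -80898416448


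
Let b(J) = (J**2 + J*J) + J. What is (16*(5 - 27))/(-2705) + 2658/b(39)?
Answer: 2758134/2778035 ≈ 0.99284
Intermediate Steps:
b(J) = J + 2*J**2 (b(J) = (J**2 + J**2) + J = 2*J**2 + J = J + 2*J**2)
(16*(5 - 27))/(-2705) + 2658/b(39) = (16*(5 - 27))/(-2705) + 2658/((39*(1 + 2*39))) = (16*(-22))*(-1/2705) + 2658/((39*(1 + 78))) = -352*(-1/2705) + 2658/((39*79)) = 352/2705 + 2658/3081 = 352/2705 + 2658*(1/3081) = 352/2705 + 886/1027 = 2758134/2778035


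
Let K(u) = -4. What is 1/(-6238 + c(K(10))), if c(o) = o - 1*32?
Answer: -1/6274 ≈ -0.00015939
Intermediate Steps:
c(o) = -32 + o (c(o) = o - 32 = -32 + o)
1/(-6238 + c(K(10))) = 1/(-6238 + (-32 - 4)) = 1/(-6238 - 36) = 1/(-6274) = -1/6274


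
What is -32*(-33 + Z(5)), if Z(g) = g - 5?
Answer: 1056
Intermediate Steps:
Z(g) = -5 + g
-32*(-33 + Z(5)) = -32*(-33 + (-5 + 5)) = -32*(-33 + 0) = -32*(-33) = 1056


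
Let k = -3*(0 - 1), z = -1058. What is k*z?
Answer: -3174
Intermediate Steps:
k = 3 (k = -3*(-1) = 3)
k*z = 3*(-1058) = -3174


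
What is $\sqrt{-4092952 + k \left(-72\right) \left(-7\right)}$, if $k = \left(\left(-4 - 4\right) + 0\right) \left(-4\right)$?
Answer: $2 i \sqrt{1019206} \approx 2019.1 i$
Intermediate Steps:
$k = 32$ ($k = \left(-8 + 0\right) \left(-4\right) = \left(-8\right) \left(-4\right) = 32$)
$\sqrt{-4092952 + k \left(-72\right) \left(-7\right)} = \sqrt{-4092952 + 32 \left(-72\right) \left(-7\right)} = \sqrt{-4092952 - -16128} = \sqrt{-4092952 + 16128} = \sqrt{-4076824} = 2 i \sqrt{1019206}$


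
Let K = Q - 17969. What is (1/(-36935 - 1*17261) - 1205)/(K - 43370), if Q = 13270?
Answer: 21768727/868382508 ≈ 0.025068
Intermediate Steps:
K = -4699 (K = 13270 - 17969 = -4699)
(1/(-36935 - 1*17261) - 1205)/(K - 43370) = (1/(-36935 - 1*17261) - 1205)/(-4699 - 43370) = (1/(-36935 - 17261) - 1205)/(-48069) = (1/(-54196) - 1205)*(-1/48069) = (-1/54196 - 1205)*(-1/48069) = -65306181/54196*(-1/48069) = 21768727/868382508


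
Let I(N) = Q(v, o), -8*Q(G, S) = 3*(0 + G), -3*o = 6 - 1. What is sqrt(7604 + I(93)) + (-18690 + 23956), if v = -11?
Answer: 5266 + sqrt(121730)/4 ≈ 5353.2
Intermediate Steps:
o = -5/3 (o = -(6 - 1)/3 = -1/3*5 = -5/3 ≈ -1.6667)
Q(G, S) = -3*G/8 (Q(G, S) = -3*(0 + G)/8 = -3*G/8)
I(N) = 33/8 (I(N) = -3/8*(-11) = 33/8)
sqrt(7604 + I(93)) + (-18690 + 23956) = sqrt(7604 + 33/8) + (-18690 + 23956) = sqrt(60865/8) + 5266 = sqrt(121730)/4 + 5266 = 5266 + sqrt(121730)/4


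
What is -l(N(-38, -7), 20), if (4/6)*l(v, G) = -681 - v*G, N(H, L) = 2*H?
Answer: -2517/2 ≈ -1258.5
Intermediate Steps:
l(v, G) = -2043/2 - 3*G*v/2 (l(v, G) = 3*(-681 - v*G)/2 = 3*(-681 - G*v)/2 = -2043/2 - 3*G*v/2)
-l(N(-38, -7), 20) = -(-2043/2 - 3/2*20*2*(-38)) = -(-2043/2 - 3/2*20*(-76)) = -(-2043/2 + 2280) = -1*2517/2 = -2517/2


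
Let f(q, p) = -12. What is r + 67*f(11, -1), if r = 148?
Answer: -656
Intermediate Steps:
r + 67*f(11, -1) = 148 + 67*(-12) = 148 - 804 = -656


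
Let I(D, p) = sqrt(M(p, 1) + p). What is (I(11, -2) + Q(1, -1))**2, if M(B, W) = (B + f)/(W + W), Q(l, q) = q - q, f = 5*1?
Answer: -1/2 ≈ -0.50000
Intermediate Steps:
f = 5
Q(l, q) = 0
M(B, W) = (5 + B)/(2*W) (M(B, W) = (B + 5)/(W + W) = (5 + B)/((2*W)) = (5 + B)*(1/(2*W)) = (5 + B)/(2*W))
I(D, p) = sqrt(5/2 + 3*p/2) (I(D, p) = sqrt((1/2)*(5 + p)/1 + p) = sqrt((1/2)*1*(5 + p) + p) = sqrt((5/2 + p/2) + p) = sqrt(5/2 + 3*p/2))
(I(11, -2) + Q(1, -1))**2 = (sqrt(10 + 6*(-2))/2 + 0)**2 = (sqrt(10 - 12)/2 + 0)**2 = (sqrt(-2)/2 + 0)**2 = ((I*sqrt(2))/2 + 0)**2 = (I*sqrt(2)/2 + 0)**2 = (I*sqrt(2)/2)**2 = -1/2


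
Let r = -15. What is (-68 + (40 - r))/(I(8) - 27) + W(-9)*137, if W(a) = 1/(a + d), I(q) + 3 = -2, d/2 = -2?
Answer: -4215/416 ≈ -10.132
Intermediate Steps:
d = -4 (d = 2*(-2) = -4)
I(q) = -5 (I(q) = -3 - 2 = -5)
W(a) = 1/(-4 + a) (W(a) = 1/(a - 4) = 1/(-4 + a))
(-68 + (40 - r))/(I(8) - 27) + W(-9)*137 = (-68 + (40 - 1*(-15)))/(-5 - 27) + 137/(-4 - 9) = (-68 + (40 + 15))/(-32) + 137/(-13) = (-68 + 55)*(-1/32) - 1/13*137 = -13*(-1/32) - 137/13 = 13/32 - 137/13 = -4215/416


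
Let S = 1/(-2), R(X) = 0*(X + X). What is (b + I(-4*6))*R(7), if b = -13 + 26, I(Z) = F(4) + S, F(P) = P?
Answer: 0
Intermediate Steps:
R(X) = 0 (R(X) = 0*(2*X) = 0)
S = -½ (S = 1*(-½) = -½ ≈ -0.50000)
I(Z) = 7/2 (I(Z) = 4 - ½ = 7/2)
b = 13
(b + I(-4*6))*R(7) = (13 + 7/2)*0 = (33/2)*0 = 0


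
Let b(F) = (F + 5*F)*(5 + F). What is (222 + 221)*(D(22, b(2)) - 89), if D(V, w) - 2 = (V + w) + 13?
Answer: 14176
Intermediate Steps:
b(F) = 6*F*(5 + F) (b(F) = (6*F)*(5 + F) = 6*F*(5 + F))
D(V, w) = 15 + V + w (D(V, w) = 2 + ((V + w) + 13) = 2 + (13 + V + w) = 15 + V + w)
(222 + 221)*(D(22, b(2)) - 89) = (222 + 221)*((15 + 22 + 6*2*(5 + 2)) - 89) = 443*((15 + 22 + 6*2*7) - 89) = 443*((15 + 22 + 84) - 89) = 443*(121 - 89) = 443*32 = 14176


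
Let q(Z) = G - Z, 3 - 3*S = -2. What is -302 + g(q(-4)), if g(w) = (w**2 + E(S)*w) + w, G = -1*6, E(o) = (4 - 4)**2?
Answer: -300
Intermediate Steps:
S = 5/3 (S = 1 - 1/3*(-2) = 1 + 2/3 = 5/3 ≈ 1.6667)
E(o) = 0 (E(o) = 0**2 = 0)
G = -6
q(Z) = -6 - Z
g(w) = w + w**2 (g(w) = (w**2 + 0*w) + w = (w**2 + 0) + w = w**2 + w = w + w**2)
-302 + g(q(-4)) = -302 + (-6 - 1*(-4))*(1 + (-6 - 1*(-4))) = -302 + (-6 + 4)*(1 + (-6 + 4)) = -302 - 2*(1 - 2) = -302 - 2*(-1) = -302 + 2 = -300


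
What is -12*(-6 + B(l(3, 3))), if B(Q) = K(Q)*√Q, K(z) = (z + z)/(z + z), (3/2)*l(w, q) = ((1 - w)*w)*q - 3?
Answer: 72 - 12*I*√14 ≈ 72.0 - 44.9*I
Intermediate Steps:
l(w, q) = -2 + 2*q*w*(1 - w)/3 (l(w, q) = 2*(((1 - w)*w)*q - 3)/3 = 2*((w*(1 - w))*q - 3)/3 = 2*(q*w*(1 - w) - 3)/3 = 2*(-3 + q*w*(1 - w))/3 = -2 + 2*q*w*(1 - w)/3)
K(z) = 1 (K(z) = (2*z)/((2*z)) = (2*z)*(1/(2*z)) = 1)
B(Q) = √Q (B(Q) = 1*√Q = √Q)
-12*(-6 + B(l(3, 3))) = -12*(-6 + √(-2 - ⅔*3*3² + (⅔)*3*3)) = -12*(-6 + √(-2 - ⅔*3*9 + 6)) = -12*(-6 + √(-2 - 18 + 6)) = -12*(-6 + √(-14)) = -12*(-6 + I*√14) = 72 - 12*I*√14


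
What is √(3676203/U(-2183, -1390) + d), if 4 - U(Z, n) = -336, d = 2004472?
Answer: √58241718055/170 ≈ 1419.6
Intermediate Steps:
U(Z, n) = 340 (U(Z, n) = 4 - 1*(-336) = 4 + 336 = 340)
√(3676203/U(-2183, -1390) + d) = √(3676203/340 + 2004472) = √(685196683/340) = √58241718055/170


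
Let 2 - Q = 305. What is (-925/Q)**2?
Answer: 855625/91809 ≈ 9.3196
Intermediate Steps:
Q = -303 (Q = 2 - 1*305 = 2 - 305 = -303)
(-925/Q)**2 = (-925/(-303))**2 = (-925*(-1/303))**2 = (925/303)**2 = 855625/91809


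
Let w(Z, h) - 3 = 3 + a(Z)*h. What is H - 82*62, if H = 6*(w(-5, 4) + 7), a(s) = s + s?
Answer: -5246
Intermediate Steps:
a(s) = 2*s
w(Z, h) = 6 + 2*Z*h (w(Z, h) = 3 + (3 + (2*Z)*h) = 3 + (3 + 2*Z*h) = 6 + 2*Z*h)
H = -162 (H = 6*((6 + 2*(-5)*4) + 7) = 6*((6 - 40) + 7) = 6*(-34 + 7) = 6*(-27) = -162)
H - 82*62 = -162 - 82*62 = -162 - 5084 = -5246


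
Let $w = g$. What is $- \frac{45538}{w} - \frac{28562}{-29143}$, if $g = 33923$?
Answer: $- \frac{358205208}{988617989} \approx -0.36233$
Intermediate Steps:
$w = 33923$
$- \frac{45538}{w} - \frac{28562}{-29143} = - \frac{45538}{33923} - \frac{28562}{-29143} = \left(-45538\right) \frac{1}{33923} - - \frac{28562}{29143} = - \frac{45538}{33923} + \frac{28562}{29143} = - \frac{358205208}{988617989}$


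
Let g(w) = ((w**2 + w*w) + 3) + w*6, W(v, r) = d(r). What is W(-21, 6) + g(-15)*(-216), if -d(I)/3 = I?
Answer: -78426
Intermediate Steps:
d(I) = -3*I
W(v, r) = -3*r
g(w) = 3 + 2*w**2 + 6*w (g(w) = ((w**2 + w**2) + 3) + 6*w = (2*w**2 + 3) + 6*w = (3 + 2*w**2) + 6*w = 3 + 2*w**2 + 6*w)
W(-21, 6) + g(-15)*(-216) = -3*6 + (3 + 2*(-15)**2 + 6*(-15))*(-216) = -18 + (3 + 2*225 - 90)*(-216) = -18 + (3 + 450 - 90)*(-216) = -18 + 363*(-216) = -18 - 78408 = -78426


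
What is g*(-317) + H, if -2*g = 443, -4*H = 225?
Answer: 280637/4 ≈ 70159.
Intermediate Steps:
H = -225/4 (H = -¼*225 = -225/4 ≈ -56.250)
g = -443/2 (g = -½*443 = -443/2 ≈ -221.50)
g*(-317) + H = -443/2*(-317) - 225/4 = 140431/2 - 225/4 = 280637/4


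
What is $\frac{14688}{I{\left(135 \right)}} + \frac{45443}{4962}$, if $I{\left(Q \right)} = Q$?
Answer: $\frac{2926543}{24810} \approx 117.96$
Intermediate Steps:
$\frac{14688}{I{\left(135 \right)}} + \frac{45443}{4962} = \frac{14688}{135} + \frac{45443}{4962} = 14688 \cdot \frac{1}{135} + 45443 \cdot \frac{1}{4962} = \frac{544}{5} + \frac{45443}{4962} = \frac{2926543}{24810}$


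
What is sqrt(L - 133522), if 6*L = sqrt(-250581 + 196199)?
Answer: sqrt(-4806792 + 6*I*sqrt(54382))/6 ≈ 0.053183 + 365.41*I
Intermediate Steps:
L = I*sqrt(54382)/6 (L = sqrt(-250581 + 196199)/6 = sqrt(-54382)/6 = (I*sqrt(54382))/6 = I*sqrt(54382)/6 ≈ 38.867*I)
sqrt(L - 133522) = sqrt(I*sqrt(54382)/6 - 133522) = sqrt(-133522 + I*sqrt(54382)/6)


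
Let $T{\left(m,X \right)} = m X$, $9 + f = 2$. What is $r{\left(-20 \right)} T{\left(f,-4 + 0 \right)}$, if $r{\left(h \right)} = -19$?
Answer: $-532$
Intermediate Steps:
$f = -7$ ($f = -9 + 2 = -7$)
$T{\left(m,X \right)} = X m$
$r{\left(-20 \right)} T{\left(f,-4 + 0 \right)} = - 19 \left(-4 + 0\right) \left(-7\right) = - 19 \left(\left(-4\right) \left(-7\right)\right) = \left(-19\right) 28 = -532$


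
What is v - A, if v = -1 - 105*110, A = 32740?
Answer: -44291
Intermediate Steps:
v = -11551 (v = -1 - 11550 = -11551)
v - A = -11551 - 1*32740 = -11551 - 32740 = -44291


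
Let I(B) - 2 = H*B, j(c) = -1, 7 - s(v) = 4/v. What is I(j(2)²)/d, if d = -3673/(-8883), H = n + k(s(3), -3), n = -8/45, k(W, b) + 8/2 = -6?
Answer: -363216/18365 ≈ -19.778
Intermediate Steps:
s(v) = 7 - 4/v
k(W, b) = -10 (k(W, b) = -4 - 6 = -10)
n = -8/45 (n = -8*1/45 = -8/45 ≈ -0.17778)
H = -458/45 (H = -8/45 - 10 = -458/45 ≈ -10.178)
d = 3673/8883 (d = -3673*(-1/8883) = 3673/8883 ≈ 0.41349)
I(B) = 2 - 458*B/45
I(j(2)²)/d = (2 - 458/45*(-1)²)/(3673/8883) = (2 - 458/45*1)*(8883/3673) = (2 - 458/45)*(8883/3673) = -368/45*8883/3673 = -363216/18365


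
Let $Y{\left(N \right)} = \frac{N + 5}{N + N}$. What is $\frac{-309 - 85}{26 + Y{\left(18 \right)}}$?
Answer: $- \frac{14184}{959} \approx -14.79$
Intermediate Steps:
$Y{\left(N \right)} = \frac{5 + N}{2 N}$
$\frac{-309 - 85}{26 + Y{\left(18 \right)}} = \frac{-309 - 85}{26 + \frac{5 + 18}{2 \cdot 18}} = - \frac{394}{26 + \frac{1}{2} \cdot \frac{1}{18} \cdot 23} = - \frac{394}{26 + \frac{23}{36}} = - \frac{394}{\frac{959}{36}} = \left(-394\right) \frac{36}{959} = - \frac{14184}{959}$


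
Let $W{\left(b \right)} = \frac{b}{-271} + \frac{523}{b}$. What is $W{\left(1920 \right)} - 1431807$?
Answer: $- \frac{745001362907}{520320} \approx -1.4318 \cdot 10^{6}$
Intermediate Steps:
$W{\left(b \right)} = \frac{523}{b} - \frac{b}{271}$ ($W{\left(b \right)} = b \left(- \frac{1}{271}\right) + \frac{523}{b} = - \frac{b}{271} + \frac{523}{b} = \frac{523}{b} - \frac{b}{271}$)
$W{\left(1920 \right)} - 1431807 = \left(\frac{523}{1920} - \frac{1920}{271}\right) - 1431807 = - \frac{3544667}{520320} - 1431807 = - \frac{745001362907}{520320}$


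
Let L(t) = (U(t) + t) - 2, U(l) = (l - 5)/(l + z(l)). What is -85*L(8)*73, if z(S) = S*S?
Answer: -899725/24 ≈ -37489.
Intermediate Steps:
z(S) = S²
U(l) = (-5 + l)/(l + l²) (U(l) = (l - 5)/(l + l²) = (-5 + l)/(l + l²))
L(t) = -2 + t + (-5 + t)/(t*(1 + t)) (L(t) = ((-5 + t)/(t*(1 + t)) + t) - 2 = (t + (-5 + t)/(t*(1 + t))) - 2 = -2 + t + (-5 + t)/(t*(1 + t)))
-85*L(8)*73 = -85*(-5 + 8³ - 1*8 - 1*8²)/(8*(1 + 8))*73 = -85*(-5 + 512 - 8 - 1*64)/(8*9)*73 = -85*(-5 + 512 - 8 - 64)/(8*9)*73 = -85*435/(8*9)*73 = -85*145/24*73 = -12325/24*73 = -899725/24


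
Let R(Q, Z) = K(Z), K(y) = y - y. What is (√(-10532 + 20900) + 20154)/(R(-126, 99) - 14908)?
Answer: -10077/7454 - 18*√2/3727 ≈ -1.3587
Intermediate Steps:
K(y) = 0
R(Q, Z) = 0
(√(-10532 + 20900) + 20154)/(R(-126, 99) - 14908) = (√(-10532 + 20900) + 20154)/(0 - 14908) = (√10368 + 20154)/(-14908) = (72*√2 + 20154)*(-1/14908) = (20154 + 72*√2)*(-1/14908) = -10077/7454 - 18*√2/3727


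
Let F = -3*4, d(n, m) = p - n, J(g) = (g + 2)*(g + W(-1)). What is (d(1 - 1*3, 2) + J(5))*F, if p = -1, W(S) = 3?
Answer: -684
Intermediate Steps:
J(g) = (2 + g)*(3 + g) (J(g) = (g + 2)*(g + 3) = (2 + g)*(3 + g))
d(n, m) = -1 - n
F = -12
(d(1 - 1*3, 2) + J(5))*F = ((-1 - (1 - 1*3)) + (6 + 5² + 5*5))*(-12) = ((-1 - (1 - 3)) + (6 + 25 + 25))*(-12) = ((-1 - 1*(-2)) + 56)*(-12) = ((-1 + 2) + 56)*(-12) = (1 + 56)*(-12) = 57*(-12) = -684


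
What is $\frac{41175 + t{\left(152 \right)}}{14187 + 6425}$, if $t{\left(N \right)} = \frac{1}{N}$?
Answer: $\frac{6258601}{3133024} \approx 1.9976$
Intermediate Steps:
$\frac{41175 + t{\left(152 \right)}}{14187 + 6425} = \frac{41175 + \frac{1}{152}}{14187 + 6425} = \frac{41175 + \frac{1}{152}}{20612} = \frac{6258601}{152} \cdot \frac{1}{20612} = \frac{6258601}{3133024}$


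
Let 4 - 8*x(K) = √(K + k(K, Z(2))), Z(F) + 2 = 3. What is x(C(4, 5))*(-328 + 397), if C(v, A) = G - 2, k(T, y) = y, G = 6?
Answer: 69/2 - 69*√5/8 ≈ 15.214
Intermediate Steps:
Z(F) = 1 (Z(F) = -2 + 3 = 1)
C(v, A) = 4 (C(v, A) = 6 - 2 = 4)
x(K) = ½ - √(1 + K)/8 (x(K) = ½ - √(K + 1)/8 = ½ - √(1 + K)/8)
x(C(4, 5))*(-328 + 397) = (½ - √(1 + 4)/8)*(-328 + 397) = (½ - √5/8)*69 = 69/2 - 69*√5/8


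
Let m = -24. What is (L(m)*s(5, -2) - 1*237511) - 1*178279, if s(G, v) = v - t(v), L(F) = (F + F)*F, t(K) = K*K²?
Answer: -408878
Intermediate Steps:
t(K) = K³
L(F) = 2*F² (L(F) = (2*F)*F = 2*F²)
s(G, v) = v - v³
(L(m)*s(5, -2) - 1*237511) - 1*178279 = ((2*(-24)²)*(-2 - 1*(-2)³) - 1*237511) - 1*178279 = ((2*576)*(-2 - 1*(-8)) - 237511) - 178279 = (1152*(-2 + 8) - 237511) - 178279 = (1152*6 - 237511) - 178279 = (6912 - 237511) - 178279 = -230599 - 178279 = -408878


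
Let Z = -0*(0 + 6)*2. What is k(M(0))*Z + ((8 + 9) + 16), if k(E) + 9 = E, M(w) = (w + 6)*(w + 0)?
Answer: 33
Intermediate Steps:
M(w) = w*(6 + w) (M(w) = (6 + w)*w = w*(6 + w))
k(E) = -9 + E
Z = 0 (Z = -0*6*2 = -4*0*2 = 0*2 = 0)
k(M(0))*Z + ((8 + 9) + 16) = (-9 + 0*(6 + 0))*0 + ((8 + 9) + 16) = (-9 + 0*6)*0 + (17 + 16) = (-9 + 0)*0 + 33 = -9*0 + 33 = 0 + 33 = 33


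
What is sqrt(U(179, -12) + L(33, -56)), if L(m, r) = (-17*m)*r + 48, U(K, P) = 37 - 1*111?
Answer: sqrt(31390) ≈ 177.17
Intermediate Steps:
U(K, P) = -74 (U(K, P) = 37 - 111 = -74)
L(m, r) = 48 - 17*m*r (L(m, r) = -17*m*r + 48 = 48 - 17*m*r)
sqrt(U(179, -12) + L(33, -56)) = sqrt(-74 + (48 - 17*33*(-56))) = sqrt(-74 + (48 + 31416)) = sqrt(-74 + 31464) = sqrt(31390)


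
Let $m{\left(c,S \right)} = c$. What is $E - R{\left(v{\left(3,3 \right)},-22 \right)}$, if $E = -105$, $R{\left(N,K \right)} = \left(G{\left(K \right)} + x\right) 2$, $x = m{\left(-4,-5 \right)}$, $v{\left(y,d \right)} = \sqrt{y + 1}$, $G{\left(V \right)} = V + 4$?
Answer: $-61$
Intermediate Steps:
$G{\left(V \right)} = 4 + V$
$v{\left(y,d \right)} = \sqrt{1 + y}$
$x = -4$
$R{\left(N,K \right)} = 2 K$ ($R{\left(N,K \right)} = \left(\left(4 + K\right) - 4\right) 2 = K 2 = 2 K$)
$E - R{\left(v{\left(3,3 \right)},-22 \right)} = -105 - 2 \left(-22\right) = -105 - -44 = -105 + 44 = -61$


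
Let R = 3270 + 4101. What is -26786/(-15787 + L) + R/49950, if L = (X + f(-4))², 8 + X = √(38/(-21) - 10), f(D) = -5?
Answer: 21*(-26910519*I + 338*√1302)/(1850*(-164113*I + 26*√1302)) ≈ 1.8613 - 0.0097966*I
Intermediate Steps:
X = -8 + 2*I*√1302/21 (X = -8 + √(38/(-21) - 10) = -8 + √(38*(-1/21) - 10) = -8 + √(-38/21 - 10) = -8 + √(-248/21) = -8 + 2*I*√1302/21 ≈ -8.0 + 3.4365*I)
L = (-13 + 2*I*√1302/21)² (L = ((-8 + 2*I*√1302/21) - 5)² = (-13 + 2*I*√1302/21)² ≈ 157.19 - 89.349*I)
R = 7371
-26786/(-15787 + L) + R/49950 = -26786/(-15787 + (3301/21 - 52*I*√1302/21)) + 7371/49950 = -26786/(-328226/21 - 52*I*√1302/21) + 7371*(1/49950) = -26786/(-328226/21 - 52*I*√1302/21) + 273/1850 = 273/1850 - 26786/(-328226/21 - 52*I*√1302/21)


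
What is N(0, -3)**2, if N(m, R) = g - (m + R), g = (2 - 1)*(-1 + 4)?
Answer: 36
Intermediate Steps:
g = 3 (g = 1*3 = 3)
N(m, R) = 3 - R - m (N(m, R) = 3 - (m + R) = 3 - (R + m) = 3 + (-R - m) = 3 - R - m)
N(0, -3)**2 = (3 - 1*(-3) - 1*0)**2 = (3 + 3 + 0)**2 = 6**2 = 36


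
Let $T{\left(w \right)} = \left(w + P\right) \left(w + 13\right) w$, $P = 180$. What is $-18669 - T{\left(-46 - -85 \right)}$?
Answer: $-462801$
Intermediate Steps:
$T{\left(w \right)} = w \left(13 + w\right) \left(180 + w\right)$ ($T{\left(w \right)} = \left(w + 180\right) \left(w + 13\right) w = \left(180 + w\right) \left(13 + w\right) w = \left(13 + w\right) \left(180 + w\right) w = w \left(13 + w\right) \left(180 + w\right)$)
$-18669 - T{\left(-46 - -85 \right)} = -18669 - \left(-46 - -85\right) \left(2340 + \left(-46 - -85\right)^{2} + 193 \left(-46 - -85\right)\right) = -18669 - \left(-46 + 85\right) \left(2340 + \left(-46 + 85\right)^{2} + 193 \left(-46 + 85\right)\right) = -18669 - 39 \left(2340 + 39^{2} + 193 \cdot 39\right) = -18669 - 39 \left(2340 + 1521 + 7527\right) = -18669 - 39 \cdot 11388 = -18669 - 444132 = -462801$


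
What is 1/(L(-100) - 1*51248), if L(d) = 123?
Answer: -1/51125 ≈ -1.9560e-5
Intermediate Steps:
1/(L(-100) - 1*51248) = 1/(123 - 1*51248) = 1/(123 - 51248) = 1/(-51125) = -1/51125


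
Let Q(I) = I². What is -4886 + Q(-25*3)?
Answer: 739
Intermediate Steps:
-4886 + Q(-25*3) = -4886 + (-25*3)² = -4886 + (-75)² = -4886 + 5625 = 739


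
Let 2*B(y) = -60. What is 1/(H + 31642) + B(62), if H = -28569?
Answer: -92189/3073 ≈ -30.000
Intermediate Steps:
B(y) = -30 (B(y) = (½)*(-60) = -30)
1/(H + 31642) + B(62) = 1/(-28569 + 31642) - 30 = 1/3073 - 30 = -92189/3073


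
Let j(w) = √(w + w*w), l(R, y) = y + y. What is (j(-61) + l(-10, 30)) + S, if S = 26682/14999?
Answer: 926622/14999 + 2*√915 ≈ 122.28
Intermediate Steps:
l(R, y) = 2*y
j(w) = √(w + w²)
S = 26682/14999 (S = 26682*(1/14999) = 26682/14999 ≈ 1.7789)
(j(-61) + l(-10, 30)) + S = (√(-61*(1 - 61)) + 2*30) + 26682/14999 = (√(-61*(-60)) + 60) + 26682/14999 = (√3660 + 60) + 26682/14999 = (2*√915 + 60) + 26682/14999 = (60 + 2*√915) + 26682/14999 = 926622/14999 + 2*√915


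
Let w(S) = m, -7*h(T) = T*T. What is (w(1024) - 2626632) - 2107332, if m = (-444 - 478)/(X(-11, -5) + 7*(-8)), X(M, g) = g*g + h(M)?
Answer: -800036689/169 ≈ -4.7339e+6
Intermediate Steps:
h(T) = -T²/7 (h(T) = -T*T/7 = -T²/7)
X(M, g) = g² - M²/7 (X(M, g) = g*g - M²/7 = g² - M²/7)
m = 3227/169 (m = (-444 - 478)/(((-5)² - ⅐*(-11)²) + 7*(-8)) = -922/((25 - ⅐*121) - 56) = -922/((25 - 121/7) - 56) = -922/(54/7 - 56) = -922/(-338/7) = -922*(-7/338) = 3227/169 ≈ 19.095)
w(S) = 3227/169
(w(1024) - 2626632) - 2107332 = (3227/169 - 2626632) - 2107332 = -443897581/169 - 2107332 = -800036689/169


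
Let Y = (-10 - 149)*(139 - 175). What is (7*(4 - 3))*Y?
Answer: 40068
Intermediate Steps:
Y = 5724 (Y = -159*(-36) = 5724)
(7*(4 - 3))*Y = (7*(4 - 3))*5724 = (7*1)*5724 = 7*5724 = 40068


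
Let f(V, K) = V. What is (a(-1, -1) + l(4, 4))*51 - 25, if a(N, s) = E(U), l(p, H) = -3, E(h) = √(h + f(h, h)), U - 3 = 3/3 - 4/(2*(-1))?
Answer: -178 + 102*√3 ≈ -1.3308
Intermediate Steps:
U = 6 (U = 3 + (3/3 - 4/(2*(-1))) = 3 + (3*(⅓) - 4/(-2)) = 3 + (1 - 4*(-½)) = 3 + (1 + 2) = 3 + 3 = 6)
E(h) = √2*√h (E(h) = √(h + h) = √(2*h) = √2*√h)
a(N, s) = 2*√3 (a(N, s) = √2*√6 = 2*√3)
(a(-1, -1) + l(4, 4))*51 - 25 = (2*√3 - 3)*51 - 25 = (-3 + 2*√3)*51 - 25 = (-153 + 102*√3) - 25 = -178 + 102*√3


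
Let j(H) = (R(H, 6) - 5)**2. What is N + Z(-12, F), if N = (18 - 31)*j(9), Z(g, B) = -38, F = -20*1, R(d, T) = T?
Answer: -51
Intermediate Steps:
F = -20
j(H) = 1 (j(H) = (6 - 5)**2 = 1**2 = 1)
N = -13 (N = (18 - 31)*1 = -13*1 = -13)
N + Z(-12, F) = -13 - 38 = -51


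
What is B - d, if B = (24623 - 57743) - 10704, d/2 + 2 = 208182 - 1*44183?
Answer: -371818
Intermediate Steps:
d = 327994 (d = -4 + 2*(208182 - 1*44183) = -4 + 2*(208182 - 44183) = -4 + 2*163999 = -4 + 327998 = 327994)
B = -43824 (B = -33120 - 10704 = -43824)
B - d = -43824 - 1*327994 = -43824 - 327994 = -371818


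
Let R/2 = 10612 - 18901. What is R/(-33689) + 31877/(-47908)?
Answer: -4740431/27355468 ≈ -0.17329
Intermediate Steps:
R = -16578 (R = 2*(10612 - 18901) = 2*(-8289) = -16578)
R/(-33689) + 31877/(-47908) = -16578/(-33689) + 31877/(-47908) = -16578*(-1/33689) + 31877*(-1/47908) = 16578/33689 - 31877/47908 = -4740431/27355468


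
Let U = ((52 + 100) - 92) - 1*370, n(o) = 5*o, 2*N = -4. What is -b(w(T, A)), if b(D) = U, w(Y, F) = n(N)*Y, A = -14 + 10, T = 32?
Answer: 310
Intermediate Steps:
N = -2 (N = (½)*(-4) = -2)
A = -4
w(Y, F) = -10*Y (w(Y, F) = (5*(-2))*Y = -10*Y)
U = -310 (U = (152 - 92) - 370 = 60 - 370 = -310)
b(D) = -310
-b(w(T, A)) = -1*(-310) = 310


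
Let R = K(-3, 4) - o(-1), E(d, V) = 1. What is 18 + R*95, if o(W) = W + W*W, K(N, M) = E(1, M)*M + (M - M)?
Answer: 398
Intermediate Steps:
K(N, M) = M (K(N, M) = 1*M + (M - M) = M + 0 = M)
o(W) = W + W²
R = 4 (R = 4 - (-1)*(1 - 1) = 4 - (-1)*0 = 4 - 1*0 = 4 + 0 = 4)
18 + R*95 = 18 + 4*95 = 18 + 380 = 398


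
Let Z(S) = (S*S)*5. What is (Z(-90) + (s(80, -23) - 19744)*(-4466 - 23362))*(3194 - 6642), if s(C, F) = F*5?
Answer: -1905629440896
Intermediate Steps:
s(C, F) = 5*F
Z(S) = 5*S**2 (Z(S) = S**2*5 = 5*S**2)
(Z(-90) + (s(80, -23) - 19744)*(-4466 - 23362))*(3194 - 6642) = (5*(-90)**2 + (5*(-23) - 19744)*(-4466 - 23362))*(3194 - 6642) = (5*8100 + (-115 - 19744)*(-27828))*(-3448) = (40500 - 19859*(-27828))*(-3448) = (40500 + 552636252)*(-3448) = 552676752*(-3448) = -1905629440896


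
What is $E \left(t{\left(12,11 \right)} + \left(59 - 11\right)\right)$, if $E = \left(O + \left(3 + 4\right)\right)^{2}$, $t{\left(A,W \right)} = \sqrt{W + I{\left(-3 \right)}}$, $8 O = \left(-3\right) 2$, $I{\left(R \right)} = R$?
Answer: $1875 + \frac{625 \sqrt{2}}{8} \approx 1985.5$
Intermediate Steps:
$O = - \frac{3}{4}$ ($O = \frac{\left(-3\right) 2}{8} = \frac{1}{8} \left(-6\right) = - \frac{3}{4} \approx -0.75$)
$t{\left(A,W \right)} = \sqrt{-3 + W}$ ($t{\left(A,W \right)} = \sqrt{W - 3} = \sqrt{-3 + W}$)
$E = \frac{625}{16}$ ($E = \left(- \frac{3}{4} + \left(3 + 4\right)\right)^{2} = \left(- \frac{3}{4} + 7\right)^{2} = \left(\frac{25}{4}\right)^{2} = \frac{625}{16} \approx 39.063$)
$E \left(t{\left(12,11 \right)} + \left(59 - 11\right)\right) = \frac{625 \left(\sqrt{-3 + 11} + \left(59 - 11\right)\right)}{16} = \frac{625 \left(\sqrt{8} + \left(59 - 11\right)\right)}{16} = \frac{625 \left(2 \sqrt{2} + 48\right)}{16} = \frac{625 \left(48 + 2 \sqrt{2}\right)}{16} = 1875 + \frac{625 \sqrt{2}}{8}$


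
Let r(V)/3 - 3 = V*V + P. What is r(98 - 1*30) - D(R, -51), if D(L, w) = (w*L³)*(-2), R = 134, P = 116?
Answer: -245408379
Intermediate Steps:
D(L, w) = -2*w*L³
r(V) = 357 + 3*V² (r(V) = 9 + 3*(V*V + 116) = 9 + 3*(V² + 116) = 9 + 3*(116 + V²) = 9 + (348 + 3*V²) = 357 + 3*V²)
r(98 - 1*30) - D(R, -51) = (357 + 3*(98 - 1*30)²) - (-2)*(-51)*134³ = (357 + 3*(98 - 30)²) - (-2)*(-51)*2406104 = (357 + 3*68²) - 1*245422608 = (357 + 3*4624) - 245422608 = (357 + 13872) - 245422608 = 14229 - 245422608 = -245408379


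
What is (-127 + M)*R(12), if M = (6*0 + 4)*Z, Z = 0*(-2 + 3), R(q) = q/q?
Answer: -127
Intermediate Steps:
R(q) = 1
Z = 0 (Z = 0*1 = 0)
M = 0 (M = (6*0 + 4)*0 = (0 + 4)*0 = 4*0 = 0)
(-127 + M)*R(12) = (-127 + 0)*1 = -127*1 = -127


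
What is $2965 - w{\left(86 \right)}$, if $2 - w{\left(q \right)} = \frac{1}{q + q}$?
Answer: $\frac{509637}{172} \approx 2963.0$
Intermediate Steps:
$w{\left(q \right)} = 2 - \frac{1}{2 q}$ ($w{\left(q \right)} = 2 - \frac{1}{q + q} = 2 - \frac{1}{2 q}$)
$2965 - w{\left(86 \right)} = 2965 - \left(2 - \frac{1}{2 \cdot 86}\right) = 2965 - \left(2 - \frac{1}{172}\right) = 2965 - \frac{343}{172} = \frac{509637}{172}$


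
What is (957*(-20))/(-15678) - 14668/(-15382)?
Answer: 43698032/20096583 ≈ 2.1744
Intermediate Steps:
(957*(-20))/(-15678) - 14668/(-15382) = -19140*(-1/15678) - 14668*(-1/15382) = 3190/2613 + 7334/7691 = 43698032/20096583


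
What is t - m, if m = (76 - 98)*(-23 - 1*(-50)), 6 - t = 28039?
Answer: -27439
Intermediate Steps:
t = -28033 (t = 6 - 1*28039 = 6 - 28039 = -28033)
m = -594 (m = -22*(-23 + 50) = -22*27 = -594)
t - m = -28033 - 1*(-594) = -28033 + 594 = -27439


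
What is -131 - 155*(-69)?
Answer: 10564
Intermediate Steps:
-131 - 155*(-69) = -131 + 10695 = 10564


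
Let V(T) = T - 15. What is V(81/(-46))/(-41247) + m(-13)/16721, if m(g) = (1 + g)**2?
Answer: 4146551/459794058 ≈ 0.0090183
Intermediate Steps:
V(T) = -15 + T
V(81/(-46))/(-41247) + m(-13)/16721 = (-15 + 81/(-46))/(-41247) + (1 - 13)**2/16721 = (-15 + 81*(-1/46))*(-1/41247) + (-12)**2*(1/16721) = (-15 - 81/46)*(-1/41247) + 144*(1/16721) = -771/46*(-1/41247) + 144/16721 = 257/632454 + 144/16721 = 4146551/459794058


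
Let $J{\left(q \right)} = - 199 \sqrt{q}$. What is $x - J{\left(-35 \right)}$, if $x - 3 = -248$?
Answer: $-245 + 199 i \sqrt{35} \approx -245.0 + 1177.3 i$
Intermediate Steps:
$x = -245$ ($x = 3 - 248 = -245$)
$x - J{\left(-35 \right)} = -245 - - 199 \sqrt{-35} = -245 - - 199 i \sqrt{35} = -245 + 199 i \sqrt{35}$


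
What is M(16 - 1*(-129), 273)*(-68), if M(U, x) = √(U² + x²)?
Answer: -68*√95554 ≈ -21020.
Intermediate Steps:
M(16 - 1*(-129), 273)*(-68) = √((16 - 1*(-129))² + 273²)*(-68) = √((16 + 129)² + 74529)*(-68) = √(145² + 74529)*(-68) = √(21025 + 74529)*(-68) = √95554*(-68) = -68*√95554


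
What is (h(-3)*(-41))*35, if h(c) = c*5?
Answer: 21525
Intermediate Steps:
h(c) = 5*c
(h(-3)*(-41))*35 = ((5*(-3))*(-41))*35 = -15*(-41)*35 = 615*35 = 21525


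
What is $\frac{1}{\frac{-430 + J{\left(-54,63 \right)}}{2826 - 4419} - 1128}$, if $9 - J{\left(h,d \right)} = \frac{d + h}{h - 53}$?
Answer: $- \frac{170451}{192223690} \approx -0.00088673$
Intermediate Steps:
$J{\left(h,d \right)} = 9 - \frac{d + h}{-53 + h}$ ($J{\left(h,d \right)} = 9 - \frac{d + h}{h - 53} = 9 - \frac{d + h}{-53 + h}$)
$\frac{1}{\frac{-430 + J{\left(-54,63 \right)}}{2826 - 4419} - 1128} = \frac{1}{\frac{-430 + \frac{-477 - 63 + 8 \left(-54\right)}{-53 - 54}}{2826 - 4419} - 1128} = \frac{1}{\frac{-430 + \frac{-477 - 63 - 432}{-107}}{-1593} - 1128} = \frac{1}{\left(-430 - - \frac{972}{107}\right) \left(- \frac{1}{1593}\right) - 1128} = \frac{1}{\left(-430 + \frac{972}{107}\right) \left(- \frac{1}{1593}\right) - 1128} = \frac{1}{\left(- \frac{45038}{107}\right) \left(- \frac{1}{1593}\right) - 1128} = \frac{1}{\frac{45038}{170451} - 1128} = \frac{1}{- \frac{192223690}{170451}} = - \frac{170451}{192223690}$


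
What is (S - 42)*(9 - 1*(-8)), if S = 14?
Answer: -476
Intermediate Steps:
(S - 42)*(9 - 1*(-8)) = (14 - 42)*(9 - 1*(-8)) = -28*(9 + 8) = -28*17 = -476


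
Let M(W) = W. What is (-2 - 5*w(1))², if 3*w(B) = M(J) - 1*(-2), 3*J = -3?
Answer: 121/9 ≈ 13.444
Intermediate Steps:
J = -1 (J = (⅓)*(-3) = -1)
w(B) = ⅓ (w(B) = (-1 - 1*(-2))/3 = (-1 + 2)/3 = (⅓)*1 = ⅓)
(-2 - 5*w(1))² = (-2 - 5*⅓)² = (-2 - 5/3)² = (-11/3)² = 121/9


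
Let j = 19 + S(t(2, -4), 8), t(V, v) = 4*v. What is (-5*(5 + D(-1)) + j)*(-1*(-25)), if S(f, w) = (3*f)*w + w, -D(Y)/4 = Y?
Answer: -10050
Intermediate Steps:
D(Y) = -4*Y
S(f, w) = w + 3*f*w (S(f, w) = 3*f*w + w = w + 3*f*w)
j = -357 (j = 19 + 8*(1 + 3*(4*(-4))) = 19 + 8*(1 + 3*(-16)) = 19 + 8*(1 - 48) = 19 + 8*(-47) = 19 - 376 = -357)
(-5*(5 + D(-1)) + j)*(-1*(-25)) = (-5*(5 - 4*(-1)) - 357)*(-1*(-25)) = (-5*(5 + 4) - 357)*25 = (-5*9 - 357)*25 = (-45 - 357)*25 = -402*25 = -10050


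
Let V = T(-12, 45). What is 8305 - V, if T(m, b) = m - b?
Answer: 8362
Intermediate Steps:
V = -57 (V = -12 - 1*45 = -12 - 45 = -57)
8305 - V = 8305 - 1*(-57) = 8305 + 57 = 8362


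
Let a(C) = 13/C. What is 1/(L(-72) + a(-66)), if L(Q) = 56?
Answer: 66/3683 ≈ 0.017920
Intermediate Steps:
1/(L(-72) + a(-66)) = 1/(56 + 13/(-66)) = 1/(56 + 13*(-1/66)) = 1/(56 - 13/66) = 1/(3683/66) = 66/3683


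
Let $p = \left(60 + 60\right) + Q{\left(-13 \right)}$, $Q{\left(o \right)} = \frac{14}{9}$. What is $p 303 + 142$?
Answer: $\frac{110920}{3} \approx 36973.0$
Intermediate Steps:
$Q{\left(o \right)} = \frac{14}{9}$ ($Q{\left(o \right)} = 14 \cdot \frac{1}{9} = \frac{14}{9}$)
$p = \frac{1094}{9}$ ($p = \left(60 + 60\right) + \frac{14}{9} = 120 + \frac{14}{9} = \frac{1094}{9} \approx 121.56$)
$p 303 + 142 = \frac{1094}{9} \cdot 303 + 142 = \frac{110494}{3} + 142 = \frac{110920}{3}$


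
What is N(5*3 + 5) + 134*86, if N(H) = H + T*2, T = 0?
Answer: 11544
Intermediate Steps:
N(H) = H (N(H) = H + 0*2 = H + 0 = H)
N(5*3 + 5) + 134*86 = (5*3 + 5) + 134*86 = (15 + 5) + 11524 = 20 + 11524 = 11544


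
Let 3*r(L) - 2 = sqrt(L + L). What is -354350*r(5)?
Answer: -708700/3 - 354350*sqrt(10)/3 ≈ -6.0975e+5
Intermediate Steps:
r(L) = 2/3 + sqrt(2)*sqrt(L)/3 (r(L) = 2/3 + sqrt(L + L)/3 = 2/3 + sqrt(2*L)/3 = 2/3 + (sqrt(2)*sqrt(L))/3 = 2/3 + sqrt(2)*sqrt(L)/3)
-354350*r(5) = -354350*(2/3 + sqrt(2)*sqrt(5)/3) = -354350*(2/3 + sqrt(10)/3) = -708700/3 - 354350*sqrt(10)/3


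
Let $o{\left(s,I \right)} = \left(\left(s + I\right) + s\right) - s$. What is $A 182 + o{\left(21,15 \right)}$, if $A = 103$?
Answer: $18782$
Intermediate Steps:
$o{\left(s,I \right)} = I + s$ ($o{\left(s,I \right)} = \left(\left(I + s\right) + s\right) - s = \left(I + 2 s\right) - s = I + s$)
$A 182 + o{\left(21,15 \right)} = 103 \cdot 182 + \left(15 + 21\right) = 18746 + 36 = 18782$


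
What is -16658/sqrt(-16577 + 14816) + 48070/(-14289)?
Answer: -4370/1299 + 16658*I*sqrt(1761)/1761 ≈ -3.3641 + 396.96*I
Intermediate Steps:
-16658/sqrt(-16577 + 14816) + 48070/(-14289) = -16658*(-I*sqrt(1761)/1761) + 48070*(-1/14289) = -16658*(-I*sqrt(1761)/1761) - 4370/1299 = -(-16658)*I*sqrt(1761)/1761 - 4370/1299 = 16658*I*sqrt(1761)/1761 - 4370/1299 = -4370/1299 + 16658*I*sqrt(1761)/1761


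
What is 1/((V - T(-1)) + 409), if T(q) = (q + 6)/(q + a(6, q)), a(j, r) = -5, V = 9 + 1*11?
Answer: 6/2579 ≈ 0.0023265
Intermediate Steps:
V = 20 (V = 9 + 11 = 20)
T(q) = (6 + q)/(-5 + q) (T(q) = (q + 6)/(q - 5) = (6 + q)/(-5 + q))
1/((V - T(-1)) + 409) = 1/((20 - (6 - 1)/(-5 - 1)) + 409) = 1/((20 - 5/(-6)) + 409) = 1/((20 - (-1)*5/6) + 409) = 1/((20 - 1*(-⅚)) + 409) = 1/((20 + ⅚) + 409) = 1/(125/6 + 409) = 1/(2579/6) = 6/2579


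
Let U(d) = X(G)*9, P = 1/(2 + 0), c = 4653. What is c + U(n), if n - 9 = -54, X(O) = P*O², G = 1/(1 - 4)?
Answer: 9307/2 ≈ 4653.5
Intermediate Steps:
P = ½ (P = 1/2 = ½ ≈ 0.50000)
G = -⅓ (G = 1/(-3) = -⅓ ≈ -0.33333)
X(O) = O²/2
n = -45 (n = 9 - 54 = -45)
U(d) = ½ (U(d) = ((-⅓)²/2)*9 = ((½)*(⅑))*9 = (1/18)*9 = ½)
c + U(n) = 4653 + ½ = 9307/2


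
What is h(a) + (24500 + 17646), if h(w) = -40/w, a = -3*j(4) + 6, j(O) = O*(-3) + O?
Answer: 126434/3 ≈ 42145.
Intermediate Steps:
j(O) = -2*O (j(O) = -3*O + O = -2*O)
a = 30 (a = -(-6)*4 + 6 = -3*(-8) + 6 = 24 + 6 = 30)
h(a) + (24500 + 17646) = -40/30 + (24500 + 17646) = -40*1/30 + 42146 = -4/3 + 42146 = 126434/3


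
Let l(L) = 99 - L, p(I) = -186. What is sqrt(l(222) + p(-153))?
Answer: I*sqrt(309) ≈ 17.578*I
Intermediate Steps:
sqrt(l(222) + p(-153)) = sqrt((99 - 1*222) - 186) = sqrt((99 - 222) - 186) = sqrt(-123 - 186) = sqrt(-309) = I*sqrt(309)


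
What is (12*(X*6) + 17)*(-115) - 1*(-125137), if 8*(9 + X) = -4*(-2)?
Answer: 189422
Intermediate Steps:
X = -8 (X = -9 + (-4*(-2))/8 = -9 + (⅛)*8 = -9 + 1 = -8)
(12*(X*6) + 17)*(-115) - 1*(-125137) = (12*(-8*6) + 17)*(-115) - 1*(-125137) = (12*(-48) + 17)*(-115) + 125137 = (-576 + 17)*(-115) + 125137 = -559*(-115) + 125137 = 64285 + 125137 = 189422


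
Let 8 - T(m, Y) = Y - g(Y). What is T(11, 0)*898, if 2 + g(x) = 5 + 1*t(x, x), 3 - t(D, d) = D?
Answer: 12572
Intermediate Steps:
t(D, d) = 3 - D
g(x) = 6 - x (g(x) = -2 + (5 + 1*(3 - x)) = -2 + (5 + (3 - x)) = -2 + (8 - x) = 6 - x)
T(m, Y) = 14 - 2*Y (T(m, Y) = 8 - (Y - (6 - Y)) = 8 - (Y + (-6 + Y)) = 8 - (-6 + 2*Y) = 8 + (6 - 2*Y) = 14 - 2*Y)
T(11, 0)*898 = (14 - 2*0)*898 = (14 + 0)*898 = 14*898 = 12572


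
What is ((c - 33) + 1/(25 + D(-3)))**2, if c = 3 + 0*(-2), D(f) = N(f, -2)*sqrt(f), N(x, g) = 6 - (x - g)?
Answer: 49*(-8749*I + 6420*sqrt(3))/(2*(-239*I + 175*sqrt(3))) ≈ 898.06 + 0.94129*I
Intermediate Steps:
N(x, g) = 6 + g - x (N(x, g) = 6 + (g - x) = 6 + g - x)
D(f) = sqrt(f)*(4 - f) (D(f) = (6 - 2 - f)*sqrt(f) = (4 - f)*sqrt(f) = sqrt(f)*(4 - f))
c = 3 (c = 3 + 0 = 3)
((c - 33) + 1/(25 + D(-3)))**2 = ((3 - 33) + 1/(25 + sqrt(-3)*(4 - 1*(-3))))**2 = (-30 + 1/(25 + (I*sqrt(3))*(4 + 3)))**2 = (-30 + 1/(25 + (I*sqrt(3))*7))**2 = (-30 + 1/(25 + 7*I*sqrt(3)))**2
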